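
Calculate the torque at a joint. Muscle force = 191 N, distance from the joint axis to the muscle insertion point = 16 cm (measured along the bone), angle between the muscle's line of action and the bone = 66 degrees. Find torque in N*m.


Torque = F * d * sin(theta)   (moment arm = d*sin(theta))
d = 16 cm = 0.16 m
Torque = 191 * 0.16 * sin(66)
Torque = 27.92 N*m


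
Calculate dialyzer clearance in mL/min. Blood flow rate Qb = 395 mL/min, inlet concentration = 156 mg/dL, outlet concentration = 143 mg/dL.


K = Qb * (Cb_in - Cb_out) / Cb_in
K = 395 * (156 - 143) / 156
K = 32.92 mL/min


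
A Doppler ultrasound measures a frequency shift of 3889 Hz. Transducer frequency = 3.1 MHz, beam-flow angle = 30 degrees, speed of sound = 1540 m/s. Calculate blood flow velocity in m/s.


v = fd * c / (2 * f0 * cos(theta))
v = 3889 * 1540 / (2 * 3.1000e+06 * cos(30))
v = 1.115 m/s


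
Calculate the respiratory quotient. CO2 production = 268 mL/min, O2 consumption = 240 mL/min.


RQ = VCO2 / VO2
RQ = 268 / 240
RQ = 1.117


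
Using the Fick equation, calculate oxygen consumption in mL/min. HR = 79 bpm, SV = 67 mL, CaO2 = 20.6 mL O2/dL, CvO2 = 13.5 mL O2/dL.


CO = HR*SV = 79*67/1000 = 5.293 L/min
a-v O2 diff = 20.6 - 13.5 = 7.1 mL/dL
VO2 = CO * (CaO2-CvO2) * 10 dL/L
VO2 = 5.293 * 7.1 * 10
VO2 = 375.8 mL/min


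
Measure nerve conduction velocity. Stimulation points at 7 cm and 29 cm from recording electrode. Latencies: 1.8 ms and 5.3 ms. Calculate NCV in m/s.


Distance = (29 - 7) / 100 = 0.22 m
dt = (5.3 - 1.8) / 1000 = 0.0035 s
NCV = dist / dt = 62.86 m/s


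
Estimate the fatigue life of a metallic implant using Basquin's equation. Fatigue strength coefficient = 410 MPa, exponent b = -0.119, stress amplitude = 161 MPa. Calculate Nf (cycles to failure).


sigma_a = sigma_f' * (2Nf)^b
2Nf = (sigma_a/sigma_f')^(1/b)
2Nf = (161/410)^(1/-0.119)
2Nf = 2578.764
Nf = 1289


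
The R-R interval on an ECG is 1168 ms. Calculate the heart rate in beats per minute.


HR = 60 / RR_interval(s)
RR = 1168 ms = 1.168 s
HR = 60 / 1.168 = 51.37 bpm


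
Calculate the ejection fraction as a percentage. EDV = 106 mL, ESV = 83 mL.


SV = EDV - ESV = 106 - 83 = 23 mL
EF = SV/EDV * 100 = 23/106 * 100
EF = 21.7%


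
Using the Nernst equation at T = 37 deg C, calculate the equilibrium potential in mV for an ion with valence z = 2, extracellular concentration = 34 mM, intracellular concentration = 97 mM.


E = (RT/(zF)) * ln(C_out/C_in)
T = 37 + 273.15 = 310.15 K
E = (8.314 * 310.15 / (2 * 96485)) * ln(34/97)
E = -14.01 mV


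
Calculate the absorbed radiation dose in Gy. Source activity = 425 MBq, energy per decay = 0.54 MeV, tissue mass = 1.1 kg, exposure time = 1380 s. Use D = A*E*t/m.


A = 425 MBq = 4.2500e+08 Bq
E = 0.54 MeV = 8.6508e-14 J
D = A*E*t/m = 4.2500e+08*8.6508e-14*1380/1.1
D = 0.04612 Gy


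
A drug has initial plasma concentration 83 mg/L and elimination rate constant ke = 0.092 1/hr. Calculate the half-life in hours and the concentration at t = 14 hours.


t_half = ln(2) / ke = 0.693147 / 0.092 = 7.534 hr
C(t) = C0 * exp(-ke*t) = 83 * exp(-0.092*14)
C(14) = 22.89 mg/L


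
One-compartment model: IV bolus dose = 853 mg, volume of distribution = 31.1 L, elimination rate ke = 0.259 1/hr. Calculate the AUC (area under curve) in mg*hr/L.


C0 = Dose/Vd = 853/31.1 = 27.4277 mg/L
AUC = C0/ke = 27.4277/0.259
AUC = 105.9 mg*hr/L


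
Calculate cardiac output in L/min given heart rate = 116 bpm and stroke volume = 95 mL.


CO = HR * SV
CO = 116 * 95 / 1000
CO = 11.02 L/min


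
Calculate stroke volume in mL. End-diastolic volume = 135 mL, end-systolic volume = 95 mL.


SV = EDV - ESV
SV = 135 - 95
SV = 40 mL


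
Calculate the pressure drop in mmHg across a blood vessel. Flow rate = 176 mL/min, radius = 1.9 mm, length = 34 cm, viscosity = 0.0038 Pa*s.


dP = 8*mu*L*Q / (pi*r^4)
Q = 176 mL/min = 2.93333e-06 m^3/s
dP = 740.541 Pa = 740.541 / 133.322 mmHg = 5.555 mmHg


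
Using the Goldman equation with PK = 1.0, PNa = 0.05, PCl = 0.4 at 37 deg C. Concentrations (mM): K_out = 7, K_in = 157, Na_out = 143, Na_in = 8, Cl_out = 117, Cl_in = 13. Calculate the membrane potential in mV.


Vm = (RT/F)*ln((PK*Ko + PNa*Nao + PCl*Cli)/(PK*Ki + PNa*Nai + PCl*Clo))
Numer = 19.35, Denom = 204.2
Vm = -62.98 mV


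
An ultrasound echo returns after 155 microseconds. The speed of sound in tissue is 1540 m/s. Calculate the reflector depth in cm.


depth = c * t / 2
t = 155 us = 1.5500e-04 s
depth = 1540 * 1.5500e-04 / 2
depth = 0.11935 m = 11.935 cm


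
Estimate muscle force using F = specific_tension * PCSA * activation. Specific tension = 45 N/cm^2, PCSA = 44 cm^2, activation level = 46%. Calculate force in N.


F = sigma * PCSA * activation
F = 45 * 44 * 0.46
F = 910.8 N


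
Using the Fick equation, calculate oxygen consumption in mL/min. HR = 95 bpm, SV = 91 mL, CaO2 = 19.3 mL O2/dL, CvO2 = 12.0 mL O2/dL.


CO = HR*SV = 95*91/1000 = 8.645 L/min
a-v O2 diff = 19.3 - 12.0 = 7.3 mL/dL
VO2 = CO * (CaO2-CvO2) * 10 dL/L
VO2 = 8.645 * 7.3 * 10
VO2 = 631.1 mL/min


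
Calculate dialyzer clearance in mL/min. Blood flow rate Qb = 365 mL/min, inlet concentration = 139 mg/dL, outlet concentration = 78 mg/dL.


K = Qb * (Cb_in - Cb_out) / Cb_in
K = 365 * (139 - 78) / 139
K = 160.2 mL/min


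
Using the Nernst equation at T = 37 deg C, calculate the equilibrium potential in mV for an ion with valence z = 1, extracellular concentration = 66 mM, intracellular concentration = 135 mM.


E = (RT/(zF)) * ln(C_out/C_in)
T = 37 + 273.15 = 310.15 K
E = (8.314 * 310.15 / (1 * 96485)) * ln(66/135)
E = -19.13 mV


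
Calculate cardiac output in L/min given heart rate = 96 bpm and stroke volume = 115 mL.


CO = HR * SV
CO = 96 * 115 / 1000
CO = 11.04 L/min


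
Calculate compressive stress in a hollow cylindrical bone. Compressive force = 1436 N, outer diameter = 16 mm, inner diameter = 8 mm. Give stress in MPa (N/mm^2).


A = pi*(r_o^2 - r_i^2)
r_o = 8 mm, r_i = 4 mm
A = 150.796 mm^2
sigma = F/A = 1436 / 150.796
sigma = 9.523 MPa


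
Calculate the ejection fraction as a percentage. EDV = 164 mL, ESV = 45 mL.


SV = EDV - ESV = 164 - 45 = 119 mL
EF = SV/EDV * 100 = 119/164 * 100
EF = 72.56%


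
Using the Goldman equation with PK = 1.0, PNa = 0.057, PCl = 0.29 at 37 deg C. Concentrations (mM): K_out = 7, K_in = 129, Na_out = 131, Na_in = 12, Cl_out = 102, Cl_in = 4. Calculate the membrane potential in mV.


Vm = (RT/F)*ln((PK*Ko + PNa*Nao + PCl*Cli)/(PK*Ki + PNa*Nai + PCl*Clo))
Numer = 15.627, Denom = 159.264
Vm = -62.04 mV


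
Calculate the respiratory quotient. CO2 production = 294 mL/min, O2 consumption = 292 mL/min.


RQ = VCO2 / VO2
RQ = 294 / 292
RQ = 1.007


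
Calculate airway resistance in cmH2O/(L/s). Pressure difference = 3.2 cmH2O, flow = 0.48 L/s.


R = dP / flow
R = 3.2 / 0.48
R = 6.667 cmH2O/(L/s)


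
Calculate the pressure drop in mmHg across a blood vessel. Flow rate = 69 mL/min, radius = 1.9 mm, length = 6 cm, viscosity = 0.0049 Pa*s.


dP = 8*mu*L*Q / (pi*r^4)
Q = 69 mL/min = 1.15e-06 m^3/s
dP = 66.0649 Pa = 66.0649 / 133.322 mmHg = 0.4955 mmHg


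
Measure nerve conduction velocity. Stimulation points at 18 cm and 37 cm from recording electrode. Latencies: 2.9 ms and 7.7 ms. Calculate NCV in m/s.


Distance = (37 - 18) / 100 = 0.19 m
dt = (7.7 - 2.9) / 1000 = 0.0048 s
NCV = dist / dt = 39.58 m/s


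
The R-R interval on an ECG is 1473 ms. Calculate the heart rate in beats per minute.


HR = 60 / RR_interval(s)
RR = 1473 ms = 1.473 s
HR = 60 / 1.473 = 40.73 bpm


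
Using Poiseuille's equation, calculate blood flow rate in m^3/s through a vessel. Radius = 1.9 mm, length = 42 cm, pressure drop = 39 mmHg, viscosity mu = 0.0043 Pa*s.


Q = pi*r^4*dP / (8*mu*L)
r = 0.0019 m, L = 0.42 m
dP = 39 mmHg = 5199.558 Pa
Q = 1.4734e-05 m^3/s


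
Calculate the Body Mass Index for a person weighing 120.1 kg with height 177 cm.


BMI = weight / height^2
height = 177 cm = 1.77 m
BMI = 120.1 / 1.77^2
BMI = 38.34 kg/m^2


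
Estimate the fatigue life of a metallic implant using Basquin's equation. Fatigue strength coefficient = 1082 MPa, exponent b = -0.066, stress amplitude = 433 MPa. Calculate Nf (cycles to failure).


sigma_a = sigma_f' * (2Nf)^b
2Nf = (sigma_a/sigma_f')^(1/b)
2Nf = (433/1082)^(1/-0.066)
2Nf = 1062561.3
Nf = 5.313e+05


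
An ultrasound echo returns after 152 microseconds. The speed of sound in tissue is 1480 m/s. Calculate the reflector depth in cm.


depth = c * t / 2
t = 152 us = 1.5200e-04 s
depth = 1480 * 1.5200e-04 / 2
depth = 0.11248 m = 11.248 cm


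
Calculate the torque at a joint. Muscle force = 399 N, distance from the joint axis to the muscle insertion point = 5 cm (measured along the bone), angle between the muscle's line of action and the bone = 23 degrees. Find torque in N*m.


Torque = F * d * sin(theta)   (moment arm = d*sin(theta))
d = 5 cm = 0.05 m
Torque = 399 * 0.05 * sin(23)
Torque = 7.795 N*m


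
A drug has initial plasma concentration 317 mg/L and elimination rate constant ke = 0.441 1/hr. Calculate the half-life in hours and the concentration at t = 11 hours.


t_half = ln(2) / ke = 0.693147 / 0.441 = 1.572 hr
C(t) = C0 * exp(-ke*t) = 317 * exp(-0.441*11)
C(11) = 2.479 mg/L


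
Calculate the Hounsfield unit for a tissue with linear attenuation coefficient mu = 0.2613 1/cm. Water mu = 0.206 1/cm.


HU = ((mu_tissue - mu_water) / mu_water) * 1000
HU = ((0.2613 - 0.206) / 0.206) * 1000
HU = 268.4


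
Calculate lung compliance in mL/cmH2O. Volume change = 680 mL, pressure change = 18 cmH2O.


C = dV / dP
C = 680 / 18
C = 37.78 mL/cmH2O


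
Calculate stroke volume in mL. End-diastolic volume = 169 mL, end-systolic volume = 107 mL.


SV = EDV - ESV
SV = 169 - 107
SV = 62 mL


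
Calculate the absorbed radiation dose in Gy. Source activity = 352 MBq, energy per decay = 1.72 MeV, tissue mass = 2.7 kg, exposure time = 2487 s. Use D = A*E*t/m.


A = 352 MBq = 3.5200e+08 Bq
E = 1.72 MeV = 2.75544e-13 J
D = A*E*t/m = 3.5200e+08*2.75544e-13*2487/2.7
D = 0.08934 Gy


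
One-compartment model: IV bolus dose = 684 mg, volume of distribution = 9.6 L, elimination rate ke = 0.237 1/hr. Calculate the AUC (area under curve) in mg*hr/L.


C0 = Dose/Vd = 684/9.6 = 71.25 mg/L
AUC = C0/ke = 71.25/0.237
AUC = 300.6 mg*hr/L


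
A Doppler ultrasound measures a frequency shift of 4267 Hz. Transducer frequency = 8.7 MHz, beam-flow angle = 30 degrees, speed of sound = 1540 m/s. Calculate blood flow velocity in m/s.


v = fd * c / (2 * f0 * cos(theta))
v = 4267 * 1540 / (2 * 8.7000e+06 * cos(30))
v = 0.4361 m/s


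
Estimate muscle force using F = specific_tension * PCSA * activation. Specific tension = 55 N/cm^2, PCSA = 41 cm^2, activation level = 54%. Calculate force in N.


F = sigma * PCSA * activation
F = 55 * 41 * 0.54
F = 1218 N


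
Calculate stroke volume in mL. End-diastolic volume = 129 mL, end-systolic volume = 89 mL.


SV = EDV - ESV
SV = 129 - 89
SV = 40 mL


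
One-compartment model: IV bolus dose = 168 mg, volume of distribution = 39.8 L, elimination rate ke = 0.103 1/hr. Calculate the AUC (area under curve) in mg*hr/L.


C0 = Dose/Vd = 168/39.8 = 4.22111 mg/L
AUC = C0/ke = 4.22111/0.103
AUC = 40.98 mg*hr/L


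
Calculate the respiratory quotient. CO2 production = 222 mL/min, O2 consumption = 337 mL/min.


RQ = VCO2 / VO2
RQ = 222 / 337
RQ = 0.6588


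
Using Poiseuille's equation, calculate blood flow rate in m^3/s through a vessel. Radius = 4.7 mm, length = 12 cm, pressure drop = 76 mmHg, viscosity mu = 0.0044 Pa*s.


Q = pi*r^4*dP / (8*mu*L)
r = 0.0047 m, L = 0.12 m
dP = 76 mmHg = 10132.472 Pa
Q = 0.003677 m^3/s


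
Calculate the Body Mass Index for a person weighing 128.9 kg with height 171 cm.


BMI = weight / height^2
height = 171 cm = 1.71 m
BMI = 128.9 / 1.71^2
BMI = 44.08 kg/m^2


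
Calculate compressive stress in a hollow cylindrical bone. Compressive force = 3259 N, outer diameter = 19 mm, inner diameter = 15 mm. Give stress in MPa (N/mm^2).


A = pi*(r_o^2 - r_i^2)
r_o = 9.5 mm, r_i = 7.5 mm
A = 106.814 mm^2
sigma = F/A = 3259 / 106.814
sigma = 30.51 MPa


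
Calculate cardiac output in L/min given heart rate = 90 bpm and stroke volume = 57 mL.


CO = HR * SV
CO = 90 * 57 / 1000
CO = 5.13 L/min


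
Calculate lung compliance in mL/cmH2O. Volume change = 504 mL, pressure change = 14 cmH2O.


C = dV / dP
C = 504 / 14
C = 36 mL/cmH2O


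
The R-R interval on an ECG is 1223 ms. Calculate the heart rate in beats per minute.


HR = 60 / RR_interval(s)
RR = 1223 ms = 1.223 s
HR = 60 / 1.223 = 49.06 bpm


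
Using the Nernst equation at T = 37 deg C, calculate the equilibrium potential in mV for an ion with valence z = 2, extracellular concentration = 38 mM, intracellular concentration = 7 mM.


E = (RT/(zF)) * ln(C_out/C_in)
T = 37 + 273.15 = 310.15 K
E = (8.314 * 310.15 / (2 * 96485)) * ln(38/7)
E = 22.61 mV


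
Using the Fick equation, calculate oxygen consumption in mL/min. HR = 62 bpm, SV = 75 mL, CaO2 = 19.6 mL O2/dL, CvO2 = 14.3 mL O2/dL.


CO = HR*SV = 62*75/1000 = 4.65 L/min
a-v O2 diff = 19.6 - 14.3 = 5.3 mL/dL
VO2 = CO * (CaO2-CvO2) * 10 dL/L
VO2 = 4.65 * 5.3 * 10
VO2 = 246.5 mL/min


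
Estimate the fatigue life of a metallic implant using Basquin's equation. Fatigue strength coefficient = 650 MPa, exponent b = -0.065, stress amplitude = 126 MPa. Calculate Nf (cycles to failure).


sigma_a = sigma_f' * (2Nf)^b
2Nf = (sigma_a/sigma_f')^(1/b)
2Nf = (126/650)^(1/-0.065)
2Nf = 9.166364e+10
Nf = 4.5832e+10


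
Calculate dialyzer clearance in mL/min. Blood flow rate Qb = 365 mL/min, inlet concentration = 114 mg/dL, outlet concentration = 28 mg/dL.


K = Qb * (Cb_in - Cb_out) / Cb_in
K = 365 * (114 - 28) / 114
K = 275.4 mL/min


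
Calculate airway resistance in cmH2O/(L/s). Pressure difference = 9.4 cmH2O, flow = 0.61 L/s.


R = dP / flow
R = 9.4 / 0.61
R = 15.41 cmH2O/(L/s)


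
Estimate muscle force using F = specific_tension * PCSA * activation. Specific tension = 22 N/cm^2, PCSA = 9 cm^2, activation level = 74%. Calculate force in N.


F = sigma * PCSA * activation
F = 22 * 9 * 0.74
F = 146.5 N


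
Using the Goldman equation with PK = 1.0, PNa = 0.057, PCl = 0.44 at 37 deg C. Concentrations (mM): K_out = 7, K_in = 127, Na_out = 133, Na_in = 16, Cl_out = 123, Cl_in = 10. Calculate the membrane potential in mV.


Vm = (RT/F)*ln((PK*Ko + PNa*Nao + PCl*Cli)/(PK*Ki + PNa*Nai + PCl*Clo))
Numer = 18.981, Denom = 182.032
Vm = -60.42 mV


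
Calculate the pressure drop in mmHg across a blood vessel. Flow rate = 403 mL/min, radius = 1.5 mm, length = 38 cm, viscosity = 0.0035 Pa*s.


dP = 8*mu*L*Q / (pi*r^4)
Q = 403 mL/min = 6.71667e-06 m^3/s
dP = 4493.46 Pa = 4493.46 / 133.322 mmHg = 33.7 mmHg


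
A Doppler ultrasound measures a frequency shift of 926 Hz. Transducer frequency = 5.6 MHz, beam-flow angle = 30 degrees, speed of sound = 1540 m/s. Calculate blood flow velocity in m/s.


v = fd * c / (2 * f0 * cos(theta))
v = 926 * 1540 / (2 * 5.6000e+06 * cos(30))
v = 0.147 m/s


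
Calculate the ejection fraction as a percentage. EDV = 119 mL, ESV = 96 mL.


SV = EDV - ESV = 119 - 96 = 23 mL
EF = SV/EDV * 100 = 23/119 * 100
EF = 19.33%


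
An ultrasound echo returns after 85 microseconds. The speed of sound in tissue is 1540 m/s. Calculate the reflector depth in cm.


depth = c * t / 2
t = 85 us = 8.5000e-05 s
depth = 1540 * 8.5000e-05 / 2
depth = 0.06545 m = 6.545 cm


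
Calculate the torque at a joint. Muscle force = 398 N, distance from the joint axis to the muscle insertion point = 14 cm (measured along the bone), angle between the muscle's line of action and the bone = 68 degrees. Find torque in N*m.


Torque = F * d * sin(theta)   (moment arm = d*sin(theta))
d = 14 cm = 0.14 m
Torque = 398 * 0.14 * sin(68)
Torque = 51.66 N*m


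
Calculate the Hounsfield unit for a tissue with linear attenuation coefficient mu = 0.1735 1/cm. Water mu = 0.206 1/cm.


HU = ((mu_tissue - mu_water) / mu_water) * 1000
HU = ((0.1735 - 0.206) / 0.206) * 1000
HU = -157.8


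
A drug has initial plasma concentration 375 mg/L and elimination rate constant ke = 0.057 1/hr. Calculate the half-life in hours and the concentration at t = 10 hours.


t_half = ln(2) / ke = 0.693147 / 0.057 = 12.16 hr
C(t) = C0 * exp(-ke*t) = 375 * exp(-0.057*10)
C(10) = 212.1 mg/L


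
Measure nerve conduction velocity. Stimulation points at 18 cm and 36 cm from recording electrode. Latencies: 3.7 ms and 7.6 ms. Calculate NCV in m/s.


Distance = (36 - 18) / 100 = 0.18 m
dt = (7.6 - 3.7) / 1000 = 0.0039 s
NCV = dist / dt = 46.15 m/s


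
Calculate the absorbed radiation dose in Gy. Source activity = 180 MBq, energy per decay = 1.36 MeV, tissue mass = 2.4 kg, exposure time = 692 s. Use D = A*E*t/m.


A = 180 MBq = 1.8000e+08 Bq
E = 1.36 MeV = 2.17872e-13 J
D = A*E*t/m = 1.8000e+08*2.17872e-13*692/2.4
D = 0.01131 Gy


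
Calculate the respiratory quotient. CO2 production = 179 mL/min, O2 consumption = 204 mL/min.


RQ = VCO2 / VO2
RQ = 179 / 204
RQ = 0.8775


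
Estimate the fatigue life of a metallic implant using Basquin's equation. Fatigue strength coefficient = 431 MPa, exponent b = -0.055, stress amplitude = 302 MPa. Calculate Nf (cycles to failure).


sigma_a = sigma_f' * (2Nf)^b
2Nf = (sigma_a/sigma_f')^(1/b)
2Nf = (302/431)^(1/-0.055)
2Nf = 643.50423
Nf = 321.8


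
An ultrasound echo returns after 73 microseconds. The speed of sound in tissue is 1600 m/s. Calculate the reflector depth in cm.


depth = c * t / 2
t = 73 us = 7.3000e-05 s
depth = 1600 * 7.3000e-05 / 2
depth = 0.0584 m = 5.84 cm


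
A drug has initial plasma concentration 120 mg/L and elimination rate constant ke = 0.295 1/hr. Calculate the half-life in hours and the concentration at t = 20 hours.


t_half = ln(2) / ke = 0.693147 / 0.295 = 2.35 hr
C(t) = C0 * exp(-ke*t) = 120 * exp(-0.295*20)
C(20) = 0.3287 mg/L


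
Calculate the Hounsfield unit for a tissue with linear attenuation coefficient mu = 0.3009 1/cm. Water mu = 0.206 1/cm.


HU = ((mu_tissue - mu_water) / mu_water) * 1000
HU = ((0.3009 - 0.206) / 0.206) * 1000
HU = 460.7


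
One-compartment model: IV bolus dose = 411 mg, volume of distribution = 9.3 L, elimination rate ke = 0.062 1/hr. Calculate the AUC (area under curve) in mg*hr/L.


C0 = Dose/Vd = 411/9.3 = 44.1935 mg/L
AUC = C0/ke = 44.1935/0.062
AUC = 712.8 mg*hr/L


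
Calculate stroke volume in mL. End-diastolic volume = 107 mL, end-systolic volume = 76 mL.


SV = EDV - ESV
SV = 107 - 76
SV = 31 mL


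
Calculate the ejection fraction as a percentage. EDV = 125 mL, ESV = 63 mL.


SV = EDV - ESV = 125 - 63 = 62 mL
EF = SV/EDV * 100 = 62/125 * 100
EF = 49.6%


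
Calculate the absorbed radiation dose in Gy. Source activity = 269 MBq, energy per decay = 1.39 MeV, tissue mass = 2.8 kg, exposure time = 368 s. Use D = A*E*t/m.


A = 269 MBq = 2.6900e+08 Bq
E = 1.39 MeV = 2.22678e-13 J
D = A*E*t/m = 2.6900e+08*2.22678e-13*368/2.8
D = 0.007873 Gy


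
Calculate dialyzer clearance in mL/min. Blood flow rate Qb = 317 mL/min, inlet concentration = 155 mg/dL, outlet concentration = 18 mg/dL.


K = Qb * (Cb_in - Cb_out) / Cb_in
K = 317 * (155 - 18) / 155
K = 280.2 mL/min


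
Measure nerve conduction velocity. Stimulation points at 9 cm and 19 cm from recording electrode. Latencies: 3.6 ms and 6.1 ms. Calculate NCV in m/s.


Distance = (19 - 9) / 100 = 0.1 m
dt = (6.1 - 3.6) / 1000 = 0.0025 s
NCV = dist / dt = 40 m/s


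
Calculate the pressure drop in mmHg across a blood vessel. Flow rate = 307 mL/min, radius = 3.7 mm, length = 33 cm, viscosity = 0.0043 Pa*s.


dP = 8*mu*L*Q / (pi*r^4)
Q = 307 mL/min = 5.11667e-06 m^3/s
dP = 98.6513 Pa = 98.6513 / 133.322 mmHg = 0.7399 mmHg


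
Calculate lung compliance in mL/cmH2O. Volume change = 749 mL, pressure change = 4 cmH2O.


C = dV / dP
C = 749 / 4
C = 187.2 mL/cmH2O


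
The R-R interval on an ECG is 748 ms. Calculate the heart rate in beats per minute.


HR = 60 / RR_interval(s)
RR = 748 ms = 0.748 s
HR = 60 / 0.748 = 80.21 bpm


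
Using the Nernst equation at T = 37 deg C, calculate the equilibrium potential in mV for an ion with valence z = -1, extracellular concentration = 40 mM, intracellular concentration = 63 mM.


E = (RT/(zF)) * ln(C_out/C_in)
T = 37 + 273.15 = 310.15 K
E = (8.314 * 310.15 / (-1 * 96485)) * ln(40/63)
E = 12.14 mV


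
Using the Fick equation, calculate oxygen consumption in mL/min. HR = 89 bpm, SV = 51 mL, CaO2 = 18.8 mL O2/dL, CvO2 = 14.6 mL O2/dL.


CO = HR*SV = 89*51/1000 = 4.539 L/min
a-v O2 diff = 18.8 - 14.6 = 4.2 mL/dL
VO2 = CO * (CaO2-CvO2) * 10 dL/L
VO2 = 4.539 * 4.2 * 10
VO2 = 190.6 mL/min


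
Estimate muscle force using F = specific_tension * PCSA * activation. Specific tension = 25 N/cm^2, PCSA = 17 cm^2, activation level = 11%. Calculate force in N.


F = sigma * PCSA * activation
F = 25 * 17 * 0.11
F = 46.75 N


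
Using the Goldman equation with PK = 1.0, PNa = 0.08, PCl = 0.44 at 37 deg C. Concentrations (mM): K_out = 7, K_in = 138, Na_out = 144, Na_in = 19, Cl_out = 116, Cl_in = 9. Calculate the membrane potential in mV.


Vm = (RT/F)*ln((PK*Ko + PNa*Nao + PCl*Cli)/(PK*Ki + PNa*Nai + PCl*Clo))
Numer = 22.48, Denom = 190.56
Vm = -57.12 mV


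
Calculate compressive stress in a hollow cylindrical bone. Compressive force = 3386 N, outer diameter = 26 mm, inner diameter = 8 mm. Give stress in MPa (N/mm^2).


A = pi*(r_o^2 - r_i^2)
r_o = 13 mm, r_i = 4 mm
A = 480.664 mm^2
sigma = F/A = 3386 / 480.664
sigma = 7.044 MPa


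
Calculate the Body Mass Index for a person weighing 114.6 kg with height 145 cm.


BMI = weight / height^2
height = 145 cm = 1.45 m
BMI = 114.6 / 1.45^2
BMI = 54.51 kg/m^2


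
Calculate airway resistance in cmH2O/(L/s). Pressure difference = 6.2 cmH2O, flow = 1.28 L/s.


R = dP / flow
R = 6.2 / 1.28
R = 4.844 cmH2O/(L/s)


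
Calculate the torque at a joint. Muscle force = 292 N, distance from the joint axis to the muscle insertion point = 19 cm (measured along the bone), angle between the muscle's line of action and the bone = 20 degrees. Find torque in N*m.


Torque = F * d * sin(theta)   (moment arm = d*sin(theta))
d = 19 cm = 0.19 m
Torque = 292 * 0.19 * sin(20)
Torque = 18.98 N*m


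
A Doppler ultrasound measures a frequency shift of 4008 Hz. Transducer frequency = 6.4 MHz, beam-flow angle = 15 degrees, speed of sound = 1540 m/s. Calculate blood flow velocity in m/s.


v = fd * c / (2 * f0 * cos(theta))
v = 4008 * 1540 / (2 * 6.4000e+06 * cos(15))
v = 0.4992 m/s


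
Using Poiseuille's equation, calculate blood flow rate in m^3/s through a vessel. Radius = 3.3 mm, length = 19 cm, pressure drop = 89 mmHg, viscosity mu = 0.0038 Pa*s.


Q = pi*r^4*dP / (8*mu*L)
r = 0.0033 m, L = 0.19 m
dP = 89 mmHg = 11865.658 Pa
Q = 7.6537e-04 m^3/s


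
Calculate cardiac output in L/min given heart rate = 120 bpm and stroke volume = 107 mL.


CO = HR * SV
CO = 120 * 107 / 1000
CO = 12.84 L/min


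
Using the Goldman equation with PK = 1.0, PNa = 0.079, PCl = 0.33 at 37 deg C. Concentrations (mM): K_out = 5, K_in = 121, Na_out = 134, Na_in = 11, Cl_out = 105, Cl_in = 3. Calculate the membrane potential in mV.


Vm = (RT/F)*ln((PK*Ko + PNa*Nao + PCl*Cli)/(PK*Ki + PNa*Nai + PCl*Clo))
Numer = 16.576, Denom = 156.519
Vm = -60 mV


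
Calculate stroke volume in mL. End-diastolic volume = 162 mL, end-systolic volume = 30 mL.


SV = EDV - ESV
SV = 162 - 30
SV = 132 mL


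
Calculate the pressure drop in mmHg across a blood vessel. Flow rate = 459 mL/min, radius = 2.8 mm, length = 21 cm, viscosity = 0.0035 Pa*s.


dP = 8*mu*L*Q / (pi*r^4)
Q = 459 mL/min = 7.65e-06 m^3/s
dP = 232.947 Pa = 232.947 / 133.322 mmHg = 1.747 mmHg


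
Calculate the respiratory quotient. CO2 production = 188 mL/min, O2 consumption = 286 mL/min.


RQ = VCO2 / VO2
RQ = 188 / 286
RQ = 0.6573


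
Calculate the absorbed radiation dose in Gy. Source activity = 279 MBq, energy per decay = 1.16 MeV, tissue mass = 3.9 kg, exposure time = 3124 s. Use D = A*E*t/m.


A = 279 MBq = 2.7900e+08 Bq
E = 1.16 MeV = 1.85832e-13 J
D = A*E*t/m = 2.7900e+08*1.85832e-13*3124/3.9
D = 0.04153 Gy


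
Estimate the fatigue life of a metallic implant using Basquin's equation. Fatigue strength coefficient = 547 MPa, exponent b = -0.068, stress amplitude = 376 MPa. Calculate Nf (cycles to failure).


sigma_a = sigma_f' * (2Nf)^b
2Nf = (sigma_a/sigma_f')^(1/b)
2Nf = (376/547)^(1/-0.068)
2Nf = 247.80497
Nf = 123.9


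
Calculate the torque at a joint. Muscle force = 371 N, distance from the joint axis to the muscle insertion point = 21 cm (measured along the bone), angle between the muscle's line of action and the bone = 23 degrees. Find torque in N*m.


Torque = F * d * sin(theta)   (moment arm = d*sin(theta))
d = 21 cm = 0.21 m
Torque = 371 * 0.21 * sin(23)
Torque = 30.44 N*m


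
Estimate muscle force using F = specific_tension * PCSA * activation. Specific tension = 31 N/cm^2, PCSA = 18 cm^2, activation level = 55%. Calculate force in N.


F = sigma * PCSA * activation
F = 31 * 18 * 0.55
F = 306.9 N


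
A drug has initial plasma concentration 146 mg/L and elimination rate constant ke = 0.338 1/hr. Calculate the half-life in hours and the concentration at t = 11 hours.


t_half = ln(2) / ke = 0.693147 / 0.338 = 2.051 hr
C(t) = C0 * exp(-ke*t) = 146 * exp(-0.338*11)
C(11) = 3.545 mg/L


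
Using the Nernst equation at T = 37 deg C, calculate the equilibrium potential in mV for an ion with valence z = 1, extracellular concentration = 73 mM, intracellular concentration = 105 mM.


E = (RT/(zF)) * ln(C_out/C_in)
T = 37 + 273.15 = 310.15 K
E = (8.314 * 310.15 / (1 * 96485)) * ln(73/105)
E = -9.715 mV


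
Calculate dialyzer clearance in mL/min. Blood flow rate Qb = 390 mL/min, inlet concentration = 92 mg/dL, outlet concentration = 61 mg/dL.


K = Qb * (Cb_in - Cb_out) / Cb_in
K = 390 * (92 - 61) / 92
K = 131.4 mL/min


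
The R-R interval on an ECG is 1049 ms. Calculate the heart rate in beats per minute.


HR = 60 / RR_interval(s)
RR = 1049 ms = 1.049 s
HR = 60 / 1.049 = 57.2 bpm


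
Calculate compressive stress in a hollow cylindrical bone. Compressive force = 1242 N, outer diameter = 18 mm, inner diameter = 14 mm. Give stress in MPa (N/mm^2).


A = pi*(r_o^2 - r_i^2)
r_o = 9 mm, r_i = 7 mm
A = 100.531 mm^2
sigma = F/A = 1242 / 100.531
sigma = 12.35 MPa


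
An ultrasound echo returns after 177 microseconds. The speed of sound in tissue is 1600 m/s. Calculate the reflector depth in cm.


depth = c * t / 2
t = 177 us = 1.7700e-04 s
depth = 1600 * 1.7700e-04 / 2
depth = 0.1416 m = 14.16 cm


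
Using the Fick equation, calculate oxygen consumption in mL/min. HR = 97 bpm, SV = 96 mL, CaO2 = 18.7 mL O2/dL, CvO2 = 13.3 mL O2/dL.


CO = HR*SV = 97*96/1000 = 9.312 L/min
a-v O2 diff = 18.7 - 13.3 = 5.4 mL/dL
VO2 = CO * (CaO2-CvO2) * 10 dL/L
VO2 = 9.312 * 5.4 * 10
VO2 = 502.8 mL/min


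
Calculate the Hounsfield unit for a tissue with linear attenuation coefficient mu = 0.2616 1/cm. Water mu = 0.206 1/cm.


HU = ((mu_tissue - mu_water) / mu_water) * 1000
HU = ((0.2616 - 0.206) / 0.206) * 1000
HU = 269.9


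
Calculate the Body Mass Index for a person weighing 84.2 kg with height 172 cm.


BMI = weight / height^2
height = 172 cm = 1.72 m
BMI = 84.2 / 1.72^2
BMI = 28.46 kg/m^2


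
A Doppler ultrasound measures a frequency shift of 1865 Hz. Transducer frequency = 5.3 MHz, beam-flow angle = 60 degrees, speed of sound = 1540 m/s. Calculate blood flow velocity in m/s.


v = fd * c / (2 * f0 * cos(theta))
v = 1865 * 1540 / (2 * 5.3000e+06 * cos(60))
v = 0.5419 m/s


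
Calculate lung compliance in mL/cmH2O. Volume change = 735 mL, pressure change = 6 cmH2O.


C = dV / dP
C = 735 / 6
C = 122.5 mL/cmH2O


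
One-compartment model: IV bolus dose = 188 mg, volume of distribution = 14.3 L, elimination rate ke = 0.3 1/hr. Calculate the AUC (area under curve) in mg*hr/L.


C0 = Dose/Vd = 188/14.3 = 13.1469 mg/L
AUC = C0/ke = 13.1469/0.3
AUC = 43.82 mg*hr/L


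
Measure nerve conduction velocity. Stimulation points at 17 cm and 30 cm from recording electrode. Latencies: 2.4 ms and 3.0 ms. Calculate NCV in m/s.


Distance = (30 - 17) / 100 = 0.13 m
dt = (3.0 - 2.4) / 1000 = 6.0000e-04 s
NCV = dist / dt = 216.7 m/s


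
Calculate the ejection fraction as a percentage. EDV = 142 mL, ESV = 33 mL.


SV = EDV - ESV = 142 - 33 = 109 mL
EF = SV/EDV * 100 = 109/142 * 100
EF = 76.76%


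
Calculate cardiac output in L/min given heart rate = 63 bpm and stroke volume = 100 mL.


CO = HR * SV
CO = 63 * 100 / 1000
CO = 6.3 L/min


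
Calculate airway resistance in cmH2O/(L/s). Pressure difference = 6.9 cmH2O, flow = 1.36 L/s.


R = dP / flow
R = 6.9 / 1.36
R = 5.074 cmH2O/(L/s)


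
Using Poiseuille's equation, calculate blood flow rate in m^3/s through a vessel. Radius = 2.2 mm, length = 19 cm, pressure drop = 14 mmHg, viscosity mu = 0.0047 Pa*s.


Q = pi*r^4*dP / (8*mu*L)
r = 0.0022 m, L = 0.19 m
dP = 14 mmHg = 1866.508 Pa
Q = 1.9228e-05 m^3/s


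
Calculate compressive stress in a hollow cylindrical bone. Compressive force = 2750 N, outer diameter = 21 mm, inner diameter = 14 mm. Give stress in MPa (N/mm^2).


A = pi*(r_o^2 - r_i^2)
r_o = 10.5 mm, r_i = 7 mm
A = 192.423 mm^2
sigma = F/A = 2750 / 192.423
sigma = 14.29 MPa


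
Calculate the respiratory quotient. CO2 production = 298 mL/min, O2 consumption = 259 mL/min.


RQ = VCO2 / VO2
RQ = 298 / 259
RQ = 1.151


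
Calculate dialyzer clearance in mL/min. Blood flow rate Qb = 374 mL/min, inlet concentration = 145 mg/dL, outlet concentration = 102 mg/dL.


K = Qb * (Cb_in - Cb_out) / Cb_in
K = 374 * (145 - 102) / 145
K = 110.9 mL/min


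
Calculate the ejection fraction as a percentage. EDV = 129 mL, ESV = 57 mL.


SV = EDV - ESV = 129 - 57 = 72 mL
EF = SV/EDV * 100 = 72/129 * 100
EF = 55.81%


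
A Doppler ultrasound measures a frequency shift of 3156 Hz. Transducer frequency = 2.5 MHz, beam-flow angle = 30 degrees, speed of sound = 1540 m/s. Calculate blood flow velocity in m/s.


v = fd * c / (2 * f0 * cos(theta))
v = 3156 * 1540 / (2 * 2.5000e+06 * cos(30))
v = 1.122 m/s


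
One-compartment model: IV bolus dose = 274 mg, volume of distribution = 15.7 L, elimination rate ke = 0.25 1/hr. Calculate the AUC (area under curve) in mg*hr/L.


C0 = Dose/Vd = 274/15.7 = 17.4522 mg/L
AUC = C0/ke = 17.4522/0.25
AUC = 69.81 mg*hr/L


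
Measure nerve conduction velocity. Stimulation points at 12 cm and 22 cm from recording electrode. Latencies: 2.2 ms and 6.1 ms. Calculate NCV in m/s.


Distance = (22 - 12) / 100 = 0.1 m
dt = (6.1 - 2.2) / 1000 = 0.0039 s
NCV = dist / dt = 25.64 m/s


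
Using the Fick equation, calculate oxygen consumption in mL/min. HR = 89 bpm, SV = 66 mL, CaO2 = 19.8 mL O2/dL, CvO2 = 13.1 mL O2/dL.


CO = HR*SV = 89*66/1000 = 5.874 L/min
a-v O2 diff = 19.8 - 13.1 = 6.7 mL/dL
VO2 = CO * (CaO2-CvO2) * 10 dL/L
VO2 = 5.874 * 6.7 * 10
VO2 = 393.6 mL/min


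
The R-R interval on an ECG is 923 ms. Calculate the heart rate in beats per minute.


HR = 60 / RR_interval(s)
RR = 923 ms = 0.923 s
HR = 60 / 0.923 = 65.01 bpm


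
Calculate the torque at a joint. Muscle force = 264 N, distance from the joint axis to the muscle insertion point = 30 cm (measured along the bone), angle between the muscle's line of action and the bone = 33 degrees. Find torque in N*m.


Torque = F * d * sin(theta)   (moment arm = d*sin(theta))
d = 30 cm = 0.3 m
Torque = 264 * 0.3 * sin(33)
Torque = 43.14 N*m


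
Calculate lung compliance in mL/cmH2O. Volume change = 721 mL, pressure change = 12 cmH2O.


C = dV / dP
C = 721 / 12
C = 60.08 mL/cmH2O


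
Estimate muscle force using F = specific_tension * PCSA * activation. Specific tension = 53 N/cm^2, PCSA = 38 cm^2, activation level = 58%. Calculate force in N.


F = sigma * PCSA * activation
F = 53 * 38 * 0.58
F = 1168 N


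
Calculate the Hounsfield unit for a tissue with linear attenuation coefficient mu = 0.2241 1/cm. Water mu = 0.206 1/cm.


HU = ((mu_tissue - mu_water) / mu_water) * 1000
HU = ((0.2241 - 0.206) / 0.206) * 1000
HU = 87.86


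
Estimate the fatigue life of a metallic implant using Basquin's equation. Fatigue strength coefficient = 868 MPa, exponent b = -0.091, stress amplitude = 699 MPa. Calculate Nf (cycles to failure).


sigma_a = sigma_f' * (2Nf)^b
2Nf = (sigma_a/sigma_f')^(1/b)
2Nf = (699/868)^(1/-0.091)
2Nf = 10.80027
Nf = 5.4


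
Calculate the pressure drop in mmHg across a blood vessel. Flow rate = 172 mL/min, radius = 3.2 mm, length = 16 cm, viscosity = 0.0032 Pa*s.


dP = 8*mu*L*Q / (pi*r^4)
Q = 172 mL/min = 2.86667e-06 m^3/s
dP = 35.6441 Pa = 35.6441 / 133.322 mmHg = 0.2674 mmHg


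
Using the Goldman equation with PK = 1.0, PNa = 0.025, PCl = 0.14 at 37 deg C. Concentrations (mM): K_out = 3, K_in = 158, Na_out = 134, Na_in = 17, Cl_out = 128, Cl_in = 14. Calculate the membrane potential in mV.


Vm = (RT/F)*ln((PK*Ko + PNa*Nao + PCl*Cli)/(PK*Ki + PNa*Nai + PCl*Clo))
Numer = 8.31, Denom = 176.345
Vm = -81.65 mV


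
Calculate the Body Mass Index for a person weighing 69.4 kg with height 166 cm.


BMI = weight / height^2
height = 166 cm = 1.66 m
BMI = 69.4 / 1.66^2
BMI = 25.19 kg/m^2


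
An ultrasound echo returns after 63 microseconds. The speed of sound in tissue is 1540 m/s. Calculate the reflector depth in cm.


depth = c * t / 2
t = 63 us = 6.3000e-05 s
depth = 1540 * 6.3000e-05 / 2
depth = 0.04851 m = 4.851 cm


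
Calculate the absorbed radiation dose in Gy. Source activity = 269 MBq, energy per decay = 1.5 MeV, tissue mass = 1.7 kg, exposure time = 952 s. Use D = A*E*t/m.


A = 269 MBq = 2.6900e+08 Bq
E = 1.5 MeV = 2.403e-13 J
D = A*E*t/m = 2.6900e+08*2.403e-13*952/1.7
D = 0.0362 Gy


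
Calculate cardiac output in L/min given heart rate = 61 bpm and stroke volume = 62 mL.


CO = HR * SV
CO = 61 * 62 / 1000
CO = 3.782 L/min


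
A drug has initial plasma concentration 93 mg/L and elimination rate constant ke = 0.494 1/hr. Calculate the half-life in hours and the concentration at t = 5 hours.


t_half = ln(2) / ke = 0.693147 / 0.494 = 1.403 hr
C(t) = C0 * exp(-ke*t) = 93 * exp(-0.494*5)
C(5) = 7.866 mg/L


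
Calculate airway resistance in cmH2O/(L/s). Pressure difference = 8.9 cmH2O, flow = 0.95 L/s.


R = dP / flow
R = 8.9 / 0.95
R = 9.368 cmH2O/(L/s)


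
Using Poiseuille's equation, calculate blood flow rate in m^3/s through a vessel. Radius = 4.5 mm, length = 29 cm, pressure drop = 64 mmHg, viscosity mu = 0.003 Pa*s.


Q = pi*r^4*dP / (8*mu*L)
r = 0.0045 m, L = 0.29 m
dP = 64 mmHg = 8532.608 Pa
Q = 0.001579 m^3/s


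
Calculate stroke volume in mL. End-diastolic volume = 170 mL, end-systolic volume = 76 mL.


SV = EDV - ESV
SV = 170 - 76
SV = 94 mL


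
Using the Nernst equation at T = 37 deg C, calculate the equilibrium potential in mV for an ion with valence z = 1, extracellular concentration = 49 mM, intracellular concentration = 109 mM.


E = (RT/(zF)) * ln(C_out/C_in)
T = 37 + 273.15 = 310.15 K
E = (8.314 * 310.15 / (1 * 96485)) * ln(49/109)
E = -21.37 mV


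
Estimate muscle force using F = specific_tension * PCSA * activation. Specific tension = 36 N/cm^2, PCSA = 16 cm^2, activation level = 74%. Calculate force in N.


F = sigma * PCSA * activation
F = 36 * 16 * 0.74
F = 426.2 N


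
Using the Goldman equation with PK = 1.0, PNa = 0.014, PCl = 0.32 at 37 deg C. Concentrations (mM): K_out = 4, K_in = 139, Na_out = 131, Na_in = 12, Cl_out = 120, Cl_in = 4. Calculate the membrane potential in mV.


Vm = (RT/F)*ln((PK*Ko + PNa*Nao + PCl*Cli)/(PK*Ki + PNa*Nai + PCl*Clo))
Numer = 7.114, Denom = 177.568
Vm = -85.98 mV


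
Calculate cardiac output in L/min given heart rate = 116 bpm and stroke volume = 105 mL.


CO = HR * SV
CO = 116 * 105 / 1000
CO = 12.18 L/min


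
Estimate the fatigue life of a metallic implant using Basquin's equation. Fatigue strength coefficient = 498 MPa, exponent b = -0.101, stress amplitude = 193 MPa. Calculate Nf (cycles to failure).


sigma_a = sigma_f' * (2Nf)^b
2Nf = (sigma_a/sigma_f')^(1/b)
2Nf = (193/498)^(1/-0.101)
2Nf = 11911.343
Nf = 5956


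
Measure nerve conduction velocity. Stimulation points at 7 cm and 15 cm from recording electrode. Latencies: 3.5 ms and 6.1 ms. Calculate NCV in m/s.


Distance = (15 - 7) / 100 = 0.08 m
dt = (6.1 - 3.5) / 1000 = 0.0026 s
NCV = dist / dt = 30.77 m/s


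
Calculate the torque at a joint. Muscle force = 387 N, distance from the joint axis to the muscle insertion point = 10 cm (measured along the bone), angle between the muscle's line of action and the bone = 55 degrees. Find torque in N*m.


Torque = F * d * sin(theta)   (moment arm = d*sin(theta))
d = 10 cm = 0.1 m
Torque = 387 * 0.1 * sin(55)
Torque = 31.7 N*m


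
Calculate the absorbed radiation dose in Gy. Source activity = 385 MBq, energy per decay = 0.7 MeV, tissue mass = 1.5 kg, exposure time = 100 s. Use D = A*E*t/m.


A = 385 MBq = 3.8500e+08 Bq
E = 0.7 MeV = 1.1214e-13 J
D = A*E*t/m = 3.8500e+08*1.1214e-13*100/1.5
D = 0.002878 Gy


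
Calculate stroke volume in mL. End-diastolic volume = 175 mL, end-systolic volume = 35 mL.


SV = EDV - ESV
SV = 175 - 35
SV = 140 mL


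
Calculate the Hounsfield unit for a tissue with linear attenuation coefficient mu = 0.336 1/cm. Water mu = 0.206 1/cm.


HU = ((mu_tissue - mu_water) / mu_water) * 1000
HU = ((0.336 - 0.206) / 0.206) * 1000
HU = 631.1


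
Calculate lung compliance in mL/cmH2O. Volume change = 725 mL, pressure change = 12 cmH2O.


C = dV / dP
C = 725 / 12
C = 60.42 mL/cmH2O


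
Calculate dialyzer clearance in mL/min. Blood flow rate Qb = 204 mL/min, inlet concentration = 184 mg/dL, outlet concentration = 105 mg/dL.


K = Qb * (Cb_in - Cb_out) / Cb_in
K = 204 * (184 - 105) / 184
K = 87.59 mL/min


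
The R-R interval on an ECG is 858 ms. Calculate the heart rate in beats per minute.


HR = 60 / RR_interval(s)
RR = 858 ms = 0.858 s
HR = 60 / 0.858 = 69.93 bpm


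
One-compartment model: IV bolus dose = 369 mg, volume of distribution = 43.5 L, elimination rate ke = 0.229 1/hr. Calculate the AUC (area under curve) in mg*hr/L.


C0 = Dose/Vd = 369/43.5 = 8.48276 mg/L
AUC = C0/ke = 8.48276/0.229
AUC = 37.04 mg*hr/L


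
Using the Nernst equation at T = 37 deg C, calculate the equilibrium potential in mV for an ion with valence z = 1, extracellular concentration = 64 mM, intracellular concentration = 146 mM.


E = (RT/(zF)) * ln(C_out/C_in)
T = 37 + 273.15 = 310.15 K
E = (8.314 * 310.15 / (1 * 96485)) * ln(64/146)
E = -22.04 mV


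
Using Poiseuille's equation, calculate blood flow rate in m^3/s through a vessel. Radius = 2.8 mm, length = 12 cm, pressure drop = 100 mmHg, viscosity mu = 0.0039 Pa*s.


Q = pi*r^4*dP / (8*mu*L)
r = 0.0028 m, L = 0.12 m
dP = 100 mmHg = 13332.2 Pa
Q = 6.8762e-04 m^3/s


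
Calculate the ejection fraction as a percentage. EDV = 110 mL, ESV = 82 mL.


SV = EDV - ESV = 110 - 82 = 28 mL
EF = SV/EDV * 100 = 28/110 * 100
EF = 25.45%


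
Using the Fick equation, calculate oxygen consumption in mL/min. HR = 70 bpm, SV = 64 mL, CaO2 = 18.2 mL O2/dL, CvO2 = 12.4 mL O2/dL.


CO = HR*SV = 70*64/1000 = 4.48 L/min
a-v O2 diff = 18.2 - 12.4 = 5.8 mL/dL
VO2 = CO * (CaO2-CvO2) * 10 dL/L
VO2 = 4.48 * 5.8 * 10
VO2 = 259.8 mL/min


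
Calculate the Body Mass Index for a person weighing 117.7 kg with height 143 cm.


BMI = weight / height^2
height = 143 cm = 1.43 m
BMI = 117.7 / 1.43^2
BMI = 57.56 kg/m^2
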